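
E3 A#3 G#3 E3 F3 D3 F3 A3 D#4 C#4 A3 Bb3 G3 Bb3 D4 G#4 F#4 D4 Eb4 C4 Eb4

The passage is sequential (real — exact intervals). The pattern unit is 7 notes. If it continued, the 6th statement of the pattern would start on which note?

F5

With a 7-note motive the entries are E3, A3, D4, each up a 4th from the previous.
Continuing: G4 → C5 → F5. Statement 6 starts on F5.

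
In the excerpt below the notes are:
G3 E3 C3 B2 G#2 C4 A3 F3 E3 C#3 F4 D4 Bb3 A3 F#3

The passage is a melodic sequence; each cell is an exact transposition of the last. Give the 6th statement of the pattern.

The 5-note cells begin on G3, C4, F4 — each up a 4th from the last.
Carrying on: Bb4 → Eb5 → Ab5.
From Ab5 the exact shape gives Ab5 F5 Db5 C5 A4.

Ab5 F5 Db5 C5 A4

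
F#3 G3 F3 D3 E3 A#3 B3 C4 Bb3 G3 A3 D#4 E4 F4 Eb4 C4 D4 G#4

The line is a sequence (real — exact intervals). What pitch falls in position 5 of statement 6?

With 6-note cells, note 5 of each statement runs E3, A3, D4.
Carrying that up a 4th forward: G4 → C5 → F5.

F5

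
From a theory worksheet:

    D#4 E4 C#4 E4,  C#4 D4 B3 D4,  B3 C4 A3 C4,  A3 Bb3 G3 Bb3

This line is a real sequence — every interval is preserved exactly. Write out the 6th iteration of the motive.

Taking 4-note groups, the heads are D#4, C#4, B3, A3: the pattern moves down a 2nd.
Extending down a 2nd: G3 → F3.
So cell 6 is F3 Gb3 Eb3 Gb3.

F3 Gb3 Eb3 Gb3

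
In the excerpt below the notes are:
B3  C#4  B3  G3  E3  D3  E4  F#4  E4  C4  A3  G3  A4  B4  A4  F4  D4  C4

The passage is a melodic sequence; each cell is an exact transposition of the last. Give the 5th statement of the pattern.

G5 A5 G5 Eb5 C5 Bb4

Taking 6-note groups, the heads are B3, E4, A4: the pattern moves up a 4th.
Carrying on: D5 → G5.
Statement 5 starts on G5 and keeps the same exact contour: G5 A5 G5 Eb5 C5 Bb4.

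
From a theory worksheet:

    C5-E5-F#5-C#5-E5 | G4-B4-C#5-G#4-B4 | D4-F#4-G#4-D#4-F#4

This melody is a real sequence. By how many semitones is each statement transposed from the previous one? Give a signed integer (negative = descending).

Taking 5-note groups, the heads are C5, G4, D4: the pattern moves down a 4th.
C5 to G4 spans -5 semitones.

-5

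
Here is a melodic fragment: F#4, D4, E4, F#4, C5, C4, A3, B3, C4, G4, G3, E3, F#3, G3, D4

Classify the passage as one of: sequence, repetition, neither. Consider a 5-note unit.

Each 5-note cell is the previous one transposed down a 4th.

sequence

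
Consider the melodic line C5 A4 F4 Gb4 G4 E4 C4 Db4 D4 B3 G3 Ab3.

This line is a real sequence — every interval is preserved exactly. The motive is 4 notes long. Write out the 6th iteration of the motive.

Unit = 4 notes; the statements start on C5, G4, D4, moving down a 4th each time.
Carrying on: A3 → E3 → B2.
From B2 the exact shape gives B2 G#2 E2 F2.

B2 G#2 E2 F2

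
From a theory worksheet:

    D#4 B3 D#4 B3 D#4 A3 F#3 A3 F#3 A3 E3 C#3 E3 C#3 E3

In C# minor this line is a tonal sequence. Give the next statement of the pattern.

B2 G#2 B2 G#2 B2

Unit = 5 notes; the statements start on D#4, A3, E3, moving down a 4th each time.
From B2 the diatonic shape gives B2 G#2 B2 G#2 B2.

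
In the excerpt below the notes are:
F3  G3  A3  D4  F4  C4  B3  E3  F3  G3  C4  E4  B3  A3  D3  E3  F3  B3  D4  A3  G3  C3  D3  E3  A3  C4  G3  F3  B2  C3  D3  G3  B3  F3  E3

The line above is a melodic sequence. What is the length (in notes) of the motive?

7

35 notes total. Splitting into 5 groups of 7:
F3 G3 A3 D4 F4 C4 B3 | E3 F3 G3 C4 E4 B3 A3 | D3 E3 F3 B3 D4 A3 G3 | C3 D3 E3 A3 C4 G3 F3 | B2 C3 D3 G3 B3 F3 E3
That's a consistent down a 2nd shift per cell, and no other grouping gives one.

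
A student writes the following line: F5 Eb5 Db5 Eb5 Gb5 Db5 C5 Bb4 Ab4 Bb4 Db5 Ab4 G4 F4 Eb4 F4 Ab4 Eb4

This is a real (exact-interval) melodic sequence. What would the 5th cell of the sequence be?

A3 G3 F3 G3 Bb3 F3

Unit = 6 notes; the statements start on F5, C5, G4, moving down a 4th each time.
Extending down a 4th: D4 → A3.
So cell 5 is A3 G3 F3 G3 Bb3 F3.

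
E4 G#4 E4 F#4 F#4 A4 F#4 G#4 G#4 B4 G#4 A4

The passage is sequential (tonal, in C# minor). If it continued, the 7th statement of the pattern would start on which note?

The 4-note cells begin on E4, F#4, G#4 — each up a 2nd from the last.
Extending the heads up a 2nd: A4 → B4 → C#5 → D#5.

D#5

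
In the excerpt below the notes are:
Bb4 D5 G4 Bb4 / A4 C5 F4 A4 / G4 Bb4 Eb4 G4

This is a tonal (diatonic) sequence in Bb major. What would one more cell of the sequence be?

The 4-note cells begin on Bb4, A4, G4 — each down a 2nd from the last.
So cell 4 is F4 A4 D4 F4.

F4 A4 D4 F4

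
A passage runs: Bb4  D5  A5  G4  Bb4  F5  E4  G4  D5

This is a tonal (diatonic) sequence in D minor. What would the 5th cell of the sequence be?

With a 3-note motive the entries are Bb4, G4, E4, each down a 3rd from the previous.
Carrying on: C4 → A3.
Statement 5 starts on A3 and keeps the same diatonic contour: A3 C4 G4.

A3 C4 G4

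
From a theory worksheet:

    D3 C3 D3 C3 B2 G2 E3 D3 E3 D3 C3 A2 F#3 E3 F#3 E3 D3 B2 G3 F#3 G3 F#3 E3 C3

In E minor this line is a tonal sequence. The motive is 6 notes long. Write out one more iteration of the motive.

The 6-note cells begin on D3, E3, F#3, G3 — each up a 2nd from the last.
So cell 5 is A3 G3 A3 G3 F#3 D3.

A3 G3 A3 G3 F#3 D3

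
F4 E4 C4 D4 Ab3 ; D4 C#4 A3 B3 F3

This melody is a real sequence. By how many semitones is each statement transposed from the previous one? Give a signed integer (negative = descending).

-3

Unit = 5 notes; the statements start on F4, D4, moving down a 3rd each time.
Counting half-steps from F4 to D4: -3.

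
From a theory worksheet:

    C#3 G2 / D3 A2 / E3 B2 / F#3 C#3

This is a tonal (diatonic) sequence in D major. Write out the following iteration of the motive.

With a 2-note motive the entries are C#3, D3, E3, F#3, each up a 2nd from the previous.
Statement 5 starts on G3 and keeps the same diatonic contour: G3 D3.

G3 D3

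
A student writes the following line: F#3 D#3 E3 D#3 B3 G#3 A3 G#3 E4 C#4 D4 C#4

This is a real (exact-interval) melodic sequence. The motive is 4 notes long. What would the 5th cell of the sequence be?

With a 4-note motive the entries are F#3, B3, E4, each up a 4th from the previous.
Carrying on: A4 → D5.
Statement 5 starts on D5 and keeps the same exact contour: D5 B4 C5 B4.

D5 B4 C5 B4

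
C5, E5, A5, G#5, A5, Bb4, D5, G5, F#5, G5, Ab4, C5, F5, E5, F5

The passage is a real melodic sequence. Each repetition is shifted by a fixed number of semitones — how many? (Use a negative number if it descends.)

-2

With a 5-note motive the entries are C5, Bb4, Ab4, each down a 2nd from the previous.
C5 to Bb4 spans -2 semitones.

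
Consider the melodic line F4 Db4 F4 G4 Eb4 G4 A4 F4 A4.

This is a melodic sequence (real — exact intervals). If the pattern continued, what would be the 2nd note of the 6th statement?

The unit is 3 notes. Position-2 pitches of the 3 shown cells: Db4, Eb4, F4.
Extending up a 2nd: G4 → A4 → B4.

B4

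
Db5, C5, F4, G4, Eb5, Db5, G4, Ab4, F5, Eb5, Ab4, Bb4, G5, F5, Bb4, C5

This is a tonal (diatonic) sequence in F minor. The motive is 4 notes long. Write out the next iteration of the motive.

Ab5 G5 C5 Db5

Taking 4-note groups, the heads are Db5, Eb5, F5, G5: the pattern moves up a 2nd.
So cell 5 is Ab5 G5 C5 Db5.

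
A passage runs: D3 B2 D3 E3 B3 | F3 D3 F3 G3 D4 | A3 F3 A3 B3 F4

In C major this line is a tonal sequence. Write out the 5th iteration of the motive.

E4 C4 E4 F4 C5

Unit = 5 notes; the statements start on D3, F3, A3, moving up a 3rd each time.
Carrying on: C4 → E4.
So cell 5 is E4 C4 E4 F4 C5.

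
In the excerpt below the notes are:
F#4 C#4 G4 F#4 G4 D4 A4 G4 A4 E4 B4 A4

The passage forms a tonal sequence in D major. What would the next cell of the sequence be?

B4 F#4 C#5 B4

Unit = 4 notes; the statements start on F#4, G4, A4, moving up a 2nd each time.
So cell 4 is B4 F#4 C#5 B4.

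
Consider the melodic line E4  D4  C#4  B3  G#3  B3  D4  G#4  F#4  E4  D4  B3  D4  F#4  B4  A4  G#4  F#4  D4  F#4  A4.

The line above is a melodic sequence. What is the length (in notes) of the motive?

7

21 notes total. Splitting into 3 groups of 7:
E4 D4 C#4 B3 G#3 B3 D4 | G#4 F#4 E4 D4 B3 D4 F#4 | B4 A4 G#4 F#4 D4 F#4 A4
That's a consistent up a 3rd shift per cell, and no other grouping gives one.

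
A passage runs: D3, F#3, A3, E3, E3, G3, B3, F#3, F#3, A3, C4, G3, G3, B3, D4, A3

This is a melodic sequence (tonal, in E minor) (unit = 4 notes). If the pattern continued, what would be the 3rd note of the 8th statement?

With 4-note cells, note 3 of each statement runs A3, B3, C4, D4.
Each moves up a 2nd. Continuing: E4 → F#4 → G4 → A4.

A4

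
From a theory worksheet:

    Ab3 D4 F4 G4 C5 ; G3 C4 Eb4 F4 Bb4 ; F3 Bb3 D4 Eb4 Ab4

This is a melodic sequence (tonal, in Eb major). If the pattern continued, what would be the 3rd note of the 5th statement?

The unit is 5 notes. Position-3 pitches of the 3 shown cells: F4, Eb4, D4.
Extending down a 2nd: C4 → Bb3.

Bb3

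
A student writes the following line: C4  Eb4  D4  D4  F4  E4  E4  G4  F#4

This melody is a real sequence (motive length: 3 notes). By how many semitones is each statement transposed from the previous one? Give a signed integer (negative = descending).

With a 3-note motive the entries are C4, D4, E4, each up a 2nd from the previous.
C4→D4 is 62 − 60 = 2 semitones.

2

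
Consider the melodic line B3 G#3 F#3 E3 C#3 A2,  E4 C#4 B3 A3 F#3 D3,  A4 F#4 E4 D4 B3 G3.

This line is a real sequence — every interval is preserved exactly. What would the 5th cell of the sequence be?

G5 E5 D5 C5 A4 F4

With a 6-note motive the entries are B3, E4, A4, each up a 4th from the previous.
Continuing the starts: D5 → G5.
From G5 the exact shape gives G5 E5 D5 C5 A4 F4.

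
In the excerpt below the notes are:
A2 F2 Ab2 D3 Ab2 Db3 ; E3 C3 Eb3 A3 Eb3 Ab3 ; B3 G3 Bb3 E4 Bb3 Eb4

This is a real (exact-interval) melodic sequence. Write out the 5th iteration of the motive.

C#5 A4 C5 F#5 C5 F5

With a 6-note motive the entries are A2, E3, B3, each up a 5th from the previous.
Carrying on: F#4 → C#5.
From C#5 the exact shape gives C#5 A4 C5 F#5 C5 F5.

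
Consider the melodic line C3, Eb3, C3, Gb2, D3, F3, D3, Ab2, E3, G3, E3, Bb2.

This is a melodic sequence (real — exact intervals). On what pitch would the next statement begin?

F#3

Taking 4-note groups, the heads are C3, D3, E3: the pattern moves up a 2nd.
One more step up a 2nd gives F#3.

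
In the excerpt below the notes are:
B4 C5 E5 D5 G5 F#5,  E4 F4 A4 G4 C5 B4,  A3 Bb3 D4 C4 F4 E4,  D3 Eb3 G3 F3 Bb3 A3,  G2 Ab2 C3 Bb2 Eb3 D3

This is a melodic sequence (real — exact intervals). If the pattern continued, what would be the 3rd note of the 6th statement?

With 6-note cells, note 3 of each statement runs E5, A4, D4, G3, C3.
Each moves down a 5th; the next is F2.

F2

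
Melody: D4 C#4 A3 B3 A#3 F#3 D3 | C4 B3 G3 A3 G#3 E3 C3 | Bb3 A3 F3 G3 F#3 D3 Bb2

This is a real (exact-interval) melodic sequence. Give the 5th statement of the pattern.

Taking 7-note groups, the heads are D4, C4, Bb3: the pattern moves down a 2nd.
Extending down a 2nd: Ab3 → Gb3.
Statement 5 starts on Gb3 and keeps the same exact contour: Gb3 F3 Db3 Eb3 D3 Bb2 Gb2.

Gb3 F3 Db3 Eb3 D3 Bb2 Gb2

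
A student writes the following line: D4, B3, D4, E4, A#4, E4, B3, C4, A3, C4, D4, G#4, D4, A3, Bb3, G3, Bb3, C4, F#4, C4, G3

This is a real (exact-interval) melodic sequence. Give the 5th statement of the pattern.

The 7-note cells begin on D4, C4, Bb3 — each down a 2nd from the last.
Extending down a 2nd: Ab3 → Gb3.
So cell 5 is Gb3 Eb3 Gb3 Ab3 D4 Ab3 Eb3.

Gb3 Eb3 Gb3 Ab3 D4 Ab3 Eb3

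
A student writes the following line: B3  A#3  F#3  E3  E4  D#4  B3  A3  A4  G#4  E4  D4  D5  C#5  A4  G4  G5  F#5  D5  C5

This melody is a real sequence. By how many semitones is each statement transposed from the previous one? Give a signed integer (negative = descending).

5

With a 4-note motive the entries are B3, E4, A4, D5, G5, each up a 4th from the previous.
B3 to E4 spans +5 semitones.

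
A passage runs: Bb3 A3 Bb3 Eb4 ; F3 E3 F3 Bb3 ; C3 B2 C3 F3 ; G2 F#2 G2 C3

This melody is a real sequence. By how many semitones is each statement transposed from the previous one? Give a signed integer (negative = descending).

-5

Unit = 4 notes; the statements start on Bb3, F3, C3, G2, moving down a 4th each time.
Counting half-steps from Bb3 to F3: -5.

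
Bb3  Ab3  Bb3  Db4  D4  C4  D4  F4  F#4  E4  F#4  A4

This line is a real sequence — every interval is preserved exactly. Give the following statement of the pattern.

Unit = 4 notes; the statements start on Bb3, D4, F#4, moving up a 3rd each time.
Statement 4 starts on A#4 and keeps the same exact contour: A#4 G#4 A#4 C#5.

A#4 G#4 A#4 C#5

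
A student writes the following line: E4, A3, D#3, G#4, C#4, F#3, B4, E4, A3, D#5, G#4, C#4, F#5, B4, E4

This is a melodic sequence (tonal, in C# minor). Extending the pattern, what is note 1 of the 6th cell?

A5

With 3-note cells, note 1 of each statement runs E4, G#4, B4, D#5, F#5.
From F#5, up a 3rd gives A5.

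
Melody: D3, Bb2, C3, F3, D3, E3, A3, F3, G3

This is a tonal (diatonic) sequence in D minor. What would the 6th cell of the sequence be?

Unit = 3 notes; the statements start on D3, F3, A3, moving up a 3rd each time.
Extending up a 3rd: C4 → E4 → G4.
So cell 6 is G4 E4 F4.

G4 E4 F4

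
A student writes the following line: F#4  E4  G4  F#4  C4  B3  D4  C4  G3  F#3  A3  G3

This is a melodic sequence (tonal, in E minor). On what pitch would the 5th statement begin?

The 4-note cells begin on F#4, C4, G3 — each down a 4th from the last.
Extending the heads down a 4th: D3 → A2.

A2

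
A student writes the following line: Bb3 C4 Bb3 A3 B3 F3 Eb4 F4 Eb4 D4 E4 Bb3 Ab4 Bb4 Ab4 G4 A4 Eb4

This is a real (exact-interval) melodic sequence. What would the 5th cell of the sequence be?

With a 6-note motive the entries are Bb3, Eb4, Ab4, each up a 4th from the previous.
Continuing the starts: Db5 → Gb5.
Statement 5 starts on Gb5 and keeps the same exact contour: Gb5 Ab5 Gb5 F5 G5 Db5.

Gb5 Ab5 Gb5 F5 G5 Db5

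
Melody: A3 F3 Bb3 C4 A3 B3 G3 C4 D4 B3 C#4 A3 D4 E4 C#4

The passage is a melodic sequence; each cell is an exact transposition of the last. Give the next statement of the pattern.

The 5-note cells begin on A3, B3, C#4 — each up a 2nd from the last.
So cell 4 is D#4 B3 E4 F#4 D#4.

D#4 B3 E4 F#4 D#4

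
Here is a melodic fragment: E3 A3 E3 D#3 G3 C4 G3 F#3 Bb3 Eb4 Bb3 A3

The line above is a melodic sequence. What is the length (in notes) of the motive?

12 notes total. Splitting into 3 groups of 4:
E3 A3 E3 D#3 | G3 C4 G3 F#3 | Bb3 Eb4 Bb3 A3
Each cell is the previous one up a 3rd — so the unit is 4 notes.

4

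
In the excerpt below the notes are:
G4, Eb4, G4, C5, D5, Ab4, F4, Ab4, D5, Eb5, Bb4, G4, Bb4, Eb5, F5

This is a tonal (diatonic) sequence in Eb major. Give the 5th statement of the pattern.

The 5-note cells begin on G4, Ab4, Bb4 — each up a 2nd from the last.
Carrying on: C5 → D5.
From D5 the diatonic shape gives D5 Bb4 D5 G5 Ab5.

D5 Bb4 D5 G5 Ab5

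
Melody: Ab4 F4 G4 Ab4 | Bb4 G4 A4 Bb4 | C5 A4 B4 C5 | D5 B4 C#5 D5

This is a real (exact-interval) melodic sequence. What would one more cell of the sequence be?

E5 C#5 D#5 E5

Unit = 4 notes; the statements start on Ab4, Bb4, C5, D5, moving up a 2nd each time.
So cell 5 is E5 C#5 D#5 E5.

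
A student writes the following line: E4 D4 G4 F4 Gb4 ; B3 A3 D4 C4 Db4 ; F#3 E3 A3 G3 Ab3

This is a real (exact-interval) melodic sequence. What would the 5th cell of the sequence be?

G#2 F#2 B2 A2 Bb2

Unit = 5 notes; the statements start on E4, B3, F#3, moving down a 4th each time.
Continuing the starts: C#3 → G#2.
Statement 5 starts on G#2 and keeps the same exact contour: G#2 F#2 B2 A2 Bb2.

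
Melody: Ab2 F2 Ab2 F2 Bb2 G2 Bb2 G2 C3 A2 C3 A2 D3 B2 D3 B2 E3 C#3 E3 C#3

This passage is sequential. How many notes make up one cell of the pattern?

4

Try groups of 4 (5 cells in 20 notes):
Ab2 F2 Ab2 F2 | Bb2 G2 Bb2 G2 | C3 A2 C3 A2 | D3 B2 D3 B2 | E3 C#3 E3 C#3
That's a consistent up a 2nd shift per cell, and no other grouping gives one.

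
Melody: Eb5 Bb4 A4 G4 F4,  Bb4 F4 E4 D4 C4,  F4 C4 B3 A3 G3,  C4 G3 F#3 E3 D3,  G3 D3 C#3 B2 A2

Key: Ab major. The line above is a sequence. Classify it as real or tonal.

Each cell has the same semitone pattern (-5, -1, -2, -2) — intervals are preserved exactly.
And A4 lies outside Ab major, so the sequence is real rather than tonal.

real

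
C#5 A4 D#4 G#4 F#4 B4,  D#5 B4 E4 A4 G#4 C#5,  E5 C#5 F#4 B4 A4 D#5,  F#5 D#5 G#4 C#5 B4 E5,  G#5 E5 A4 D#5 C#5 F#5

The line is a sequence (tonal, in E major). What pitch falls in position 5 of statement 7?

Grouping in 6s, the 5th note of each cell is F#4, G#4, A4, B4, C#5.
Each moves up a 2nd. Continuing: D#5 → E5.

E5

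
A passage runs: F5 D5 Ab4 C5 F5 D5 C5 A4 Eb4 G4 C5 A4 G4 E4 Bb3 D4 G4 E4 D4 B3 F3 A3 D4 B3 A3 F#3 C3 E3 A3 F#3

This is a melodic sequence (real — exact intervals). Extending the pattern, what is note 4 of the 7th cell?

The unit is 6 notes. Position-4 pitches of the 5 shown cells: C5, G4, D4, A3, E3.
Each moves down a 4th. Continuing: B2 → F#2.

F#2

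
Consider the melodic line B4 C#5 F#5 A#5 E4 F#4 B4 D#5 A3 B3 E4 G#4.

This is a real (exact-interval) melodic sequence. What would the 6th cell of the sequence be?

C2 D2 G2 B2

Taking 4-note groups, the heads are B4, E4, A3: the pattern moves down a 5th.
Carrying on: D3 → G2 → C2.
Statement 6 starts on C2 and keeps the same exact contour: C2 D2 G2 B2.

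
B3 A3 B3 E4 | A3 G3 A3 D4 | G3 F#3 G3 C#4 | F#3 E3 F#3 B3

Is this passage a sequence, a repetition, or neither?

sequence

Each 4-note cell is the previous one transposed down a 2nd.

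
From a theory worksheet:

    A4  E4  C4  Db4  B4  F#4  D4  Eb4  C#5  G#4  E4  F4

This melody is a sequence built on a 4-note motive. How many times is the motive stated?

12 notes in groups of 4 gives 12/4 = 3 statements.
Starts: A4, B4, C#5 — each up a 2nd.

3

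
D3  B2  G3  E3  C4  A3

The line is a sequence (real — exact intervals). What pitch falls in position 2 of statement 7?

The unit is 2 notes. Position-2 pitches of the 3 shown cells: B2, E3, A3.
Carrying that up a 4th forward: D4 → G4 → C5 → F5.

F5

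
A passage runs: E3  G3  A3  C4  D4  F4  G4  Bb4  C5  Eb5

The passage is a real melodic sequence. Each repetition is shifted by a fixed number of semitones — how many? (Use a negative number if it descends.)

Taking 2-note groups, the heads are E3, A3, D4, G4, C5: the pattern moves up a 4th.
Counting half-steps from E3 to A3: 5.

5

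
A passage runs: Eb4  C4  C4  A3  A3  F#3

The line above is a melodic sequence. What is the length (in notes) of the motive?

There are 6 notes; a 2-note unit gives 3 cells:
Eb4 C4 | C4 A3 | A3 F#3
Each cell is the previous one down a 3rd — so the unit is 2 notes.

2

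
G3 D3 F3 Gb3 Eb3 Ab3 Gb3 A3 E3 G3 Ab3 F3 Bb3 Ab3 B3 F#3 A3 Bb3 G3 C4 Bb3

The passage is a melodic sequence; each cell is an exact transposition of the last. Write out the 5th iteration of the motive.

Taking 7-note groups, the heads are G3, A3, B3: the pattern moves up a 2nd.
Extending up a 2nd: C#4 → D#4.
So cell 5 is D#4 A#3 C#4 D4 B3 E4 D4.

D#4 A#3 C#4 D4 B3 E4 D4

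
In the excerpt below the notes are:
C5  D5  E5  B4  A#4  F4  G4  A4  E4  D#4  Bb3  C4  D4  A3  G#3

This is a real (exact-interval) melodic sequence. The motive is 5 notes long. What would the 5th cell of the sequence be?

Ab2 Bb2 C3 G2 F#2

Unit = 5 notes; the statements start on C5, F4, Bb3, moving down a 5th each time.
Extending down a 5th: Eb3 → Ab2.
Statement 5 starts on Ab2 and keeps the same exact contour: Ab2 Bb2 C3 G2 F#2.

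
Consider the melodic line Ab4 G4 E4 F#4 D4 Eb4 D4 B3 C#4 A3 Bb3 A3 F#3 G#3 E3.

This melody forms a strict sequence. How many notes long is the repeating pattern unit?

5

15 notes total. Splitting into 3 groups of 5:
Ab4 G4 E4 F#4 D4 | Eb4 D4 B3 C#4 A3 | Bb3 A3 F#3 G#3 E3
Every group is a transposition down a 4th of the one before; no shorter unit works.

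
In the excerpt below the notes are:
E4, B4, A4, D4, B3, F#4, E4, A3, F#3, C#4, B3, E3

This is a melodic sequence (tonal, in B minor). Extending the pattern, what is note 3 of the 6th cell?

G2

With 4-note cells, note 3 of each statement runs A4, E4, B3.
Extending down a 4th: F#3 → C#3 → G2.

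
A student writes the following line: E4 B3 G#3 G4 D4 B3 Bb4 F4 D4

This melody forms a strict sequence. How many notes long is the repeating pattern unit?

3

There are 9 notes; a 3-note unit gives 3 cells:
E4 B3 G#3 | G4 D4 B3 | Bb4 F4 D4
Every group is a transposition up a 3rd of the one before; no shorter unit works.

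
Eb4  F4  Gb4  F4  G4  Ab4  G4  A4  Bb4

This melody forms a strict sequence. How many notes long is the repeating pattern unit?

3

9 notes total. Splitting into 3 groups of 3:
Eb4 F4 Gb4 | F4 G4 Ab4 | G4 A4 Bb4
Each cell is the previous one up a 2nd — so the unit is 3 notes.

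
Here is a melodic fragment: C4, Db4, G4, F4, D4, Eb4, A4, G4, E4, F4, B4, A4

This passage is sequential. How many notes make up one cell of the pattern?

4

12 notes total. Splitting into 3 groups of 4:
C4 Db4 G4 F4 | D4 Eb4 A4 G4 | E4 F4 B4 A4
That's a consistent up a 2nd shift per cell, and no other grouping gives one.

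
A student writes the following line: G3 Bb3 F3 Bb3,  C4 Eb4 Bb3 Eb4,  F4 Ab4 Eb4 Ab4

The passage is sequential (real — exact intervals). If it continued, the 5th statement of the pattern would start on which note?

With a 4-note motive the entries are G3, C4, F4, each up a 4th from the previous.
Continuing: Bb4 → Eb5. Statement 5 starts on Eb5.

Eb5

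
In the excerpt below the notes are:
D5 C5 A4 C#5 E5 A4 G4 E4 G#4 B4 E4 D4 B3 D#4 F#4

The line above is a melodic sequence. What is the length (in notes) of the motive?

5

Try groups of 5 (3 cells in 15 notes):
D5 C5 A4 C#5 E5 | A4 G4 E4 G#4 B4 | E4 D4 B3 D#4 F#4
Every group is a transposition down a 4th of the one before; no shorter unit works.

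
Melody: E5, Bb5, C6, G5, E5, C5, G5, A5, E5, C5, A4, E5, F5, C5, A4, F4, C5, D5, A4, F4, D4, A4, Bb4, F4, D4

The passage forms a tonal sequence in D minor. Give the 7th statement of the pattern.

Taking 5-note groups, the heads are E5, C5, A4, F4, D4: the pattern moves down a 3rd.
Carrying on: Bb3 → G3.
From G3 the diatonic shape gives G3 D4 E4 Bb3 G3.

G3 D4 E4 Bb3 G3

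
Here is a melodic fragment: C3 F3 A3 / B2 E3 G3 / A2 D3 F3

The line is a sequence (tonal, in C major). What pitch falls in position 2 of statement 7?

G2

Grouping in 3s, the 2nd note of each cell is F3, E3, D3.
Extending down a 2nd: C3 → B2 → A2 → G2.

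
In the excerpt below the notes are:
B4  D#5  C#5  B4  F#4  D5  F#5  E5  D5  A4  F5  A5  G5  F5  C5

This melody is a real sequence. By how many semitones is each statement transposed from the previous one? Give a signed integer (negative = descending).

The 5-note cells begin on B4, D5, F5 — each up a 3rd from the last.
B4→D5 is 74 − 71 = 3 semitones.

3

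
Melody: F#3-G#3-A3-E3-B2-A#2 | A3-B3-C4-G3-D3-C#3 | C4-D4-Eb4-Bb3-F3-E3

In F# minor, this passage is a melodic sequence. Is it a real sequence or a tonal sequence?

Each cell has the same semitone pattern (2, 1, -5, -5, -1) — intervals are preserved exactly.
And A#2 lies outside F# minor, so the sequence is real rather than tonal.

real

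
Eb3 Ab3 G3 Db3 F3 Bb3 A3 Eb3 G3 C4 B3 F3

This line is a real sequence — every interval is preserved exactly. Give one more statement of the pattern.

Taking 4-note groups, the heads are Eb3, F3, G3: the pattern moves up a 2nd.
Statement 4 starts on A3 and keeps the same exact contour: A3 D4 C#4 G3.

A3 D4 C#4 G3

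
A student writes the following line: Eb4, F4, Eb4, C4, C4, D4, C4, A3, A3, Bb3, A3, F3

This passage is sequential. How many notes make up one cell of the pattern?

Try groups of 4 (3 cells in 12 notes):
Eb4 F4 Eb4 C4 | C4 D4 C4 A3 | A3 Bb3 A3 F3
That's a consistent down a 3rd shift per cell, and no other grouping gives one.

4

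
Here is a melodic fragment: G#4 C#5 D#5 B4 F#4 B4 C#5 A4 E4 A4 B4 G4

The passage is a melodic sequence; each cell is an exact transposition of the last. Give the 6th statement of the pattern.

Taking 4-note groups, the heads are G#4, F#4, E4: the pattern moves down a 2nd.
Carrying on: D4 → C4 → Bb3.
From Bb3 the exact shape gives Bb3 Eb4 F4 Db4.

Bb3 Eb4 F4 Db4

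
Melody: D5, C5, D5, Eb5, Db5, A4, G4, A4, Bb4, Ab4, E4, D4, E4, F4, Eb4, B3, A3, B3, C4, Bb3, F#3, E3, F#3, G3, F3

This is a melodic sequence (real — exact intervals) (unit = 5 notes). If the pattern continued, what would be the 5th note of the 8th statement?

With 5-note cells, note 5 of each statement runs Db5, Ab4, Eb4, Bb3, F3.
Carrying that down a 4th forward: C3 → G2 → D2.

D2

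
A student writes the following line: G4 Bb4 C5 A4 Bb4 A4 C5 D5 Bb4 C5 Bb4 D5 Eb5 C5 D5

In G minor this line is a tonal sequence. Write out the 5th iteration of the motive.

D5 F5 G5 Eb5 F5

Taking 5-note groups, the heads are G4, A4, Bb4: the pattern moves up a 2nd.
Extending up a 2nd: C5 → D5.
So cell 5 is D5 F5 G5 Eb5 F5.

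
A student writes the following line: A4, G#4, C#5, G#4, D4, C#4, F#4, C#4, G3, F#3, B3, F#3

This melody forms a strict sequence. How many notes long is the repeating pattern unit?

There are 12 notes; a 4-note unit gives 3 cells:
A4 G#4 C#5 G#4 | D4 C#4 F#4 C#4 | G3 F#3 B3 F#3
That's a consistent down a 5th shift per cell, and no other grouping gives one.

4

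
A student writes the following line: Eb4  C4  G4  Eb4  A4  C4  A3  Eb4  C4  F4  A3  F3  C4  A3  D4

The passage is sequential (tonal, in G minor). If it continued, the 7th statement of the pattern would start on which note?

Taking 5-note groups, the heads are Eb4, C4, A3: the pattern moves down a 3rd.
Extending the heads down a 3rd: F3 → D3 → Bb2 → G2.

G2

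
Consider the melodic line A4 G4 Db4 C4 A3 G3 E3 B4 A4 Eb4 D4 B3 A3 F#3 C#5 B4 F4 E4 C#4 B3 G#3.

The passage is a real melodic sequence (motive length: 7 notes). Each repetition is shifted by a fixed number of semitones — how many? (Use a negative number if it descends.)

2

The 7-note cells begin on A4, B4, C#5 — each up a 2nd from the last.
A4 to B4 spans +2 semitones.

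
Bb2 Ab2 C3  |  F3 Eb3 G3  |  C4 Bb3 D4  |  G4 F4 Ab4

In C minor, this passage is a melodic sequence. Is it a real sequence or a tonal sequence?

tonal

Every note is diatonic to C minor.
Cell 1 has +4 semitones from note 2 to 3, but cell 4 has +3 — the interval quality changes while the contour stays the same, which is the hallmark of a tonal sequence.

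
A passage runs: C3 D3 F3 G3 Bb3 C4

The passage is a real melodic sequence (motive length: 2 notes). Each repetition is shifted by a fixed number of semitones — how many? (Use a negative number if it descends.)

5

Taking 2-note groups, the heads are C3, F3, Bb3: the pattern moves up a 4th.
Counting half-steps from C3 to F3: 5.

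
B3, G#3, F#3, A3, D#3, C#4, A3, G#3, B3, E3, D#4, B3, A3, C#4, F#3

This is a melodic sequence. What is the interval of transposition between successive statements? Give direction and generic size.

With a 5-note motive the entries are B3, C#4, D#4, each up a 2nd from the previous.
B3 to C#4 is up a 2nd.

up a 2nd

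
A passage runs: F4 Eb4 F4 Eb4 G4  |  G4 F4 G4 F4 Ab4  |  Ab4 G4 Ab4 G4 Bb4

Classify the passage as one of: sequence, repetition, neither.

sequence

Each 5-note cell is the previous one transposed up a 2nd.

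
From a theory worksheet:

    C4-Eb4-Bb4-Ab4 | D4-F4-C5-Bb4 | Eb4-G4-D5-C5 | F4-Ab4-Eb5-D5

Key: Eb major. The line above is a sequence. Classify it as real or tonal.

Every note is diatonic to Eb major.
Cell 1 has +3 semitones from note 1 to 2, but cell 3 has +4 — the interval quality changes while the contour stays the same, which is the hallmark of a tonal sequence.

tonal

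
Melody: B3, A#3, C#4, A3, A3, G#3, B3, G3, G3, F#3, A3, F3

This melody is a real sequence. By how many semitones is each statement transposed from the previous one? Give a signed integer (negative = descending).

With a 4-note motive the entries are B3, A3, G3, each down a 2nd from the previous.
Counting half-steps from B3 to A3: -2.

-2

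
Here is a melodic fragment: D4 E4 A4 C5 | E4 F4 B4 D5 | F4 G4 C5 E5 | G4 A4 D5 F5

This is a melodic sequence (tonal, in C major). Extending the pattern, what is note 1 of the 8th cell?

D5

The unit is 4 notes. Position-1 pitches of the 4 shown cells: D4, E4, F4, G4.
Each moves up a 2nd. Continuing: A4 → B4 → C5 → D5.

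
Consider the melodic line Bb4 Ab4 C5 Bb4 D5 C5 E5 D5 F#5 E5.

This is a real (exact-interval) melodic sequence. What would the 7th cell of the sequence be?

Taking 2-note groups, the heads are Bb4, C5, D5, E5, F#5: the pattern moves up a 2nd.
Continuing the starts: G#5 → A#5.
Statement 7 starts on A#5 and keeps the same exact contour: A#5 G#5.

A#5 G#5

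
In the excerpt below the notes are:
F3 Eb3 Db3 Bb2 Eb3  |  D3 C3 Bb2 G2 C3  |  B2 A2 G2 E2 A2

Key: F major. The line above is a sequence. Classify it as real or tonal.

Each cell has the same semitone pattern (-2, -2, -3, 5) — intervals are preserved exactly.
And Eb3 lies outside F major, so the sequence is real rather than tonal.

real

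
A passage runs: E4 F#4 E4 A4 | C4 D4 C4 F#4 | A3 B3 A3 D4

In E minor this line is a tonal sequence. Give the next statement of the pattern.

F#3 G3 F#3 B3

With a 4-note motive the entries are E4, C4, A3, each down a 3rd from the previous.
Statement 4 starts on F#3 and keeps the same diatonic contour: F#3 G3 F#3 B3.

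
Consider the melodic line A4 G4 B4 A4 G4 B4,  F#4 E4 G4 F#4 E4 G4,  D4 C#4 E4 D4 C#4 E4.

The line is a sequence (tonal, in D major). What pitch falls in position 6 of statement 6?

F#3

The unit is 6 notes. Position-6 pitches of the 3 shown cells: B4, G4, E4.
Carrying that down a 3rd forward: C#4 → A3 → F#3.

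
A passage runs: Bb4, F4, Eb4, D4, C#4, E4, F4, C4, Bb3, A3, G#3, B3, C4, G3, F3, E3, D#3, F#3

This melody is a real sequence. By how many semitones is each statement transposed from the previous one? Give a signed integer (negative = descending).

-5

The 6-note cells begin on Bb4, F4, C4 — each down a 4th from the last.
Bb4 to F4 spans -5 semitones.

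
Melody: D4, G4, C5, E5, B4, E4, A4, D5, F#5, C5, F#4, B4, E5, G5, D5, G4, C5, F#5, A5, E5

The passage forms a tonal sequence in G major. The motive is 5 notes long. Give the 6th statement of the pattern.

B4 E5 A5 C6 G5

The 5-note cells begin on D4, E4, F#4, G4 — each up a 2nd from the last.
Continuing the starts: A4 → B4.
So cell 6 is B4 E5 A5 C6 G5.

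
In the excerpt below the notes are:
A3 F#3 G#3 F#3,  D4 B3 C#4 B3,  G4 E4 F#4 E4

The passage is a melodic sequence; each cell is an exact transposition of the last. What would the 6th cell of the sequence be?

Unit = 4 notes; the statements start on A3, D4, G4, moving up a 4th each time.
Continuing the starts: C5 → F5 → Bb5.
From Bb5 the exact shape gives Bb5 G5 A5 G5.

Bb5 G5 A5 G5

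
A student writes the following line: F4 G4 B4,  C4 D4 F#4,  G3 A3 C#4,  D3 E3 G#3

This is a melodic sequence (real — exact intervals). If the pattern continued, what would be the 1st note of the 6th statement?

Grouping in 3s, the 1st note of each cell is F4, C4, G3, D3.
Extending down a 4th: A2 → E2.

E2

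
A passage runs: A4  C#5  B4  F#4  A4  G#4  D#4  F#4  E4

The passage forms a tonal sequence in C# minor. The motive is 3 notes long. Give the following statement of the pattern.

B3 D#4 C#4

The 3-note cells begin on A4, F#4, D#4 — each down a 3rd from the last.
So cell 4 is B3 D#4 C#4.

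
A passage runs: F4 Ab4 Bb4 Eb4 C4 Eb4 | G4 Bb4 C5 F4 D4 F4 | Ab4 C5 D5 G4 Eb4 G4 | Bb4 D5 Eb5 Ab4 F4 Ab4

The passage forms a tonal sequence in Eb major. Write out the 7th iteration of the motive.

Eb5 G5 Ab5 D5 Bb4 D5

Taking 6-note groups, the heads are F4, G4, Ab4, Bb4: the pattern moves up a 2nd.
Carrying on: C5 → D5 → Eb5.
Statement 7 starts on Eb5 and keeps the same diatonic contour: Eb5 G5 Ab5 D5 Bb4 D5.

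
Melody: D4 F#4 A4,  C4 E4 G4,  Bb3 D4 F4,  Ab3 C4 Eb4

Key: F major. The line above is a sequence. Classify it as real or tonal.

real

Each cell has the same semitone pattern (4, 3) — intervals are preserved exactly.
And F#4 lies outside F major, so the sequence is real rather than tonal.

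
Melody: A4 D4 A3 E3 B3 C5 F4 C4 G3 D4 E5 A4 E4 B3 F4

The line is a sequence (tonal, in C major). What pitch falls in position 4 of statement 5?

Grouping in 5s, the 4th note of each cell is E3, G3, B3.
Each moves up a 3rd. Continuing: D4 → F4.

F4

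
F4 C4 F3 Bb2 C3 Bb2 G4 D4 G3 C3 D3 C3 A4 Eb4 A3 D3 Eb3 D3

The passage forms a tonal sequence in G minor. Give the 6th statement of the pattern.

Taking 6-note groups, the heads are F4, G4, A4: the pattern moves up a 2nd.
Extending up a 2nd: Bb4 → C5 → D5.
So cell 6 is D5 A4 D4 G3 A3 G3.

D5 A4 D4 G3 A3 G3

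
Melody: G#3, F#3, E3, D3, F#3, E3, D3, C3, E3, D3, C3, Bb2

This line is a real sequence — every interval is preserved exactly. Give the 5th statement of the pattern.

Unit = 4 notes; the statements start on G#3, F#3, E3, moving down a 2nd each time.
Continuing the starts: D3 → C3.
So cell 5 is C3 Bb2 Ab2 Gb2.

C3 Bb2 Ab2 Gb2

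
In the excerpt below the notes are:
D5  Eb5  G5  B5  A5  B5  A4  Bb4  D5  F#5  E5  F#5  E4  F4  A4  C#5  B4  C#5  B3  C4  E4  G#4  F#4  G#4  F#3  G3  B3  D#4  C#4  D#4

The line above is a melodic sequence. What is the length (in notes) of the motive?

6

30 notes total. Splitting into 5 groups of 6:
D5 Eb5 G5 B5 A5 B5 | A4 Bb4 D5 F#5 E5 F#5 | E4 F4 A4 C#5 B4 C#5 | B3 C4 E4 G#4 F#4 G#4 | F#3 G3 B3 D#4 C#4 D#4
Each cell is the previous one down a 4th — so the unit is 6 notes.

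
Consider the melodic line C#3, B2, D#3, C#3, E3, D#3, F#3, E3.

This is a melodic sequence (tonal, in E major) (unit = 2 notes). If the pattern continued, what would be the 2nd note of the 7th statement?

Grouping in 2s, the 2nd note of each cell is B2, C#3, D#3, E3.
Each moves up a 2nd. Continuing: F#3 → G#3 → A3.

A3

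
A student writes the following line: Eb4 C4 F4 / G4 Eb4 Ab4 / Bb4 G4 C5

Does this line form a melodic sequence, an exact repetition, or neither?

Each 3-note cell is the previous one transposed up a 3rd.

sequence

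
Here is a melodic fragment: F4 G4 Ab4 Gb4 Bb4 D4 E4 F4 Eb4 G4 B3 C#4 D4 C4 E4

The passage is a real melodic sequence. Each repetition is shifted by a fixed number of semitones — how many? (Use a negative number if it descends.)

The 5-note cells begin on F4, D4, B3 — each down a 3rd from the last.
F4 to D4 spans -3 semitones.

-3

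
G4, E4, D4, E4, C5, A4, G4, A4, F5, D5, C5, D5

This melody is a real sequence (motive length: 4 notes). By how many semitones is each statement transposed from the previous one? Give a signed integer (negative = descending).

Unit = 4 notes; the statements start on G4, C5, F5, moving up a 4th each time.
Counting half-steps from G4 to C5: 5.

5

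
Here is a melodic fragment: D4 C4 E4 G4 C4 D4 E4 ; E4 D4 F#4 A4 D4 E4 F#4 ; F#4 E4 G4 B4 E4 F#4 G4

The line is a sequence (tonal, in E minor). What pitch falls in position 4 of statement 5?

D5

Grouping in 7s, the 4th note of each cell is G4, A4, B4.
Each moves up a 2nd. Continuing: C5 → D5.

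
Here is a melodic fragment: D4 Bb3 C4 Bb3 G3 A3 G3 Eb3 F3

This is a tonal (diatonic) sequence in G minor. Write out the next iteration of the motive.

The 3-note cells begin on D4, Bb3, G3 — each down a 3rd from the last.
So cell 4 is Eb3 C3 D3.

Eb3 C3 D3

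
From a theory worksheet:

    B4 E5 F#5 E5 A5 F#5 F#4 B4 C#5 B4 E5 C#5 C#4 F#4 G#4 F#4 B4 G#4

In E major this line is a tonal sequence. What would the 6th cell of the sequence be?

A2 D#3 E3 D#3 G#3 E3

Taking 6-note groups, the heads are B4, F#4, C#4: the pattern moves down a 4th.
Carrying on: G#3 → D#3 → A2.
Statement 6 starts on A2 and keeps the same diatonic contour: A2 D#3 E3 D#3 G#3 E3.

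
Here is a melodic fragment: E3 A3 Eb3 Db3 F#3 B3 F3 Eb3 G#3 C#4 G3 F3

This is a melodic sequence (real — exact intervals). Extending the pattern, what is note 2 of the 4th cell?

D#4

With 4-note cells, note 2 of each statement runs A3, B3, C#4.
From C#4, up a 2nd gives D#4.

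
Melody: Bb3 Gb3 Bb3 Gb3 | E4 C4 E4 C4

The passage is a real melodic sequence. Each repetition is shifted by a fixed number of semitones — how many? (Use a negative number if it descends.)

6

The 4-note cells begin on Bb3, E4 — each up a 4th from the last.
Counting half-steps from Bb3 to E4: 6.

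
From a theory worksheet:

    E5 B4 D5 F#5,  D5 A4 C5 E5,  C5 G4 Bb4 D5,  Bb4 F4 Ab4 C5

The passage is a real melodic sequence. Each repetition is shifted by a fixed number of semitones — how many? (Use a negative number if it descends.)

-2

With a 4-note motive the entries are E5, D5, C5, Bb4, each down a 2nd from the previous.
Counting half-steps from E5 to D5: -2.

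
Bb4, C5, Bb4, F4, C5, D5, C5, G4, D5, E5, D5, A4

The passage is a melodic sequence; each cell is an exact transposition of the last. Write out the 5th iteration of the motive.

F#5 G#5 F#5 C#5

Taking 4-note groups, the heads are Bb4, C5, D5: the pattern moves up a 2nd.
Carrying on: E5 → F#5.
From F#5 the exact shape gives F#5 G#5 F#5 C#5.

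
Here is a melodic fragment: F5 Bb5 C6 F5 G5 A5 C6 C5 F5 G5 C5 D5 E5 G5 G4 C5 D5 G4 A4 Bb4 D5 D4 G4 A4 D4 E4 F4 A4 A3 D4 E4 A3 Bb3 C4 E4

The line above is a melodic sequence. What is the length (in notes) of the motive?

There are 35 notes; a 7-note unit gives 5 cells:
F5 Bb5 C6 F5 G5 A5 C6 | C5 F5 G5 C5 D5 E5 G5 | G4 C5 D5 G4 A4 Bb4 D5 | D4 G4 A4 D4 E4 F4 A4 | A3 D4 E4 A3 Bb3 C4 E4
That's a consistent down a 4th shift per cell, and no other grouping gives one.

7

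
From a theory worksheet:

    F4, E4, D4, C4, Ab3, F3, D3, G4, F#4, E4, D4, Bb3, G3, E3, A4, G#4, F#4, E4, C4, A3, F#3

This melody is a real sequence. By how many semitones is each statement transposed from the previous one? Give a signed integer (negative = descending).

The 7-note cells begin on F4, G4, A4 — each up a 2nd from the last.
F4→G4 is 67 − 65 = 2 semitones.

2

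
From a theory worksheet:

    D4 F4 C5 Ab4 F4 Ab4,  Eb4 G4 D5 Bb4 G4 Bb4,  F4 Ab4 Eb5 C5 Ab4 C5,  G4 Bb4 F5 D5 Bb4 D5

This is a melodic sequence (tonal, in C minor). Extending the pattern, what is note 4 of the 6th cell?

F5

With 6-note cells, note 4 of each statement runs Ab4, Bb4, C5, D5.
Carrying that up a 2nd forward: Eb5 → F5.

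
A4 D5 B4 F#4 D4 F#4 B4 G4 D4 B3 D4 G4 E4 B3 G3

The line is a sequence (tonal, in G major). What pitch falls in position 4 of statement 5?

Grouping in 5s, the 4th note of each cell is F#4, D4, B3.
Carrying that down a 3rd forward: G3 → E3.

E3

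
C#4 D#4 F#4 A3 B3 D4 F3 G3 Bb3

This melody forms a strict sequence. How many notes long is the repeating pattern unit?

3

There are 9 notes; a 3-note unit gives 3 cells:
C#4 D#4 F#4 | A3 B3 D4 | F3 G3 Bb3
Every group is a transposition down a 3rd of the one before; no shorter unit works.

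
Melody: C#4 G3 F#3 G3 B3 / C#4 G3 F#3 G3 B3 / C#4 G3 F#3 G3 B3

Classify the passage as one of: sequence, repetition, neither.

repetition

Each 5-note cell is identical (C#4 G3 F#3 G3 B3), restated at the same pitch.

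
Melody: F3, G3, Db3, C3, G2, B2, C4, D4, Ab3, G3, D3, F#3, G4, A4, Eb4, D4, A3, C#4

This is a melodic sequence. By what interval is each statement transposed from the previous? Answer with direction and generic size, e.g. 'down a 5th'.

up a 5th

The 6-note cells begin on F3, C4, G4 — each up a 5th from the last.
From F3 to C4: up a 5th.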